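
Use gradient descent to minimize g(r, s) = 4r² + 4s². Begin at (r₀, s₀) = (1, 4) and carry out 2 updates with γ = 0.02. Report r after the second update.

∇g = (8r, 8s)
(r₁, s₁) = (1, 4) − 0.02·(8, 32) = (0.84, 3.36)
(r₂, s₂) = (0.84, 3.36) − 0.02·(6.72, 26.88) = (0.7056, 2.8224)
r = 0.7056

0.7056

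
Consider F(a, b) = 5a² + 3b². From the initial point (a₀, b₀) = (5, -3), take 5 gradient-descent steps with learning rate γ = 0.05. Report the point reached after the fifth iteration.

∇F = (10a, 6b)
Step 1: at (5, -3), ∇F = (50, -18) → (5, -3) − 0.05·(50, -18) = (2.5, -2.1)
Step 2: at (2.5, -2.1), ∇F = (25, -12.6) → (2.5, -2.1) − 0.05·(25, -12.6) = (1.25, -1.47)
Step 3: at (1.25, -1.47), ∇F = (12.5, -8.82) → (1.25, -1.47) − 0.05·(12.5, -8.82) = (0.625, -1.029)
Step 4: at (0.625, -1.029), ∇F = (6.25, -6.174) → (0.625, -1.029) − 0.05·(6.25, -6.174) = (0.3125, -0.7203)
Step 5: at (0.3125, -0.7203), ∇F = (3.125, -4.3218) → (0.3125, -0.7203) − 0.05·(3.125, -4.3218) = (0.15625, -0.50421)

(0.15625, -0.50421)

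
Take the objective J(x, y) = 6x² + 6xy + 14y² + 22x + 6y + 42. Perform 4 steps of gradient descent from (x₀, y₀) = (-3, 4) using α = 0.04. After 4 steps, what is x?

-2.20384

∇J = (12x + 6y + 22, 6x + 28y + 6)
(x₁, y₁) = (-3, 4) − 0.04·(10, 100) = (-3.4, 0)
(x₂, y₂) = (-3.4, 0) − 0.04·(-18.8, -14.4) = (-2.648, 0.576)
(x₃, y₃) = (-2.648, 0.576) − 0.04·(-6.32, 6.24) = (-2.3952, 0.3264)
(x₄, y₄) = (-2.3952, 0.3264) − 0.04·(-4.784, 0.768) = (-2.20384, 0.29568)
x = -2.20384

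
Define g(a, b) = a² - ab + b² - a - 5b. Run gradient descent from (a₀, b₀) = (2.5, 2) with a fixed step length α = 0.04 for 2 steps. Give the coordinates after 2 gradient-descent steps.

(2.352, 2.2656)

∇g = (2a - b - 1, -a + 2b - 5)
Step 1: at (2.5, 2), ∇g = (2, -3.5) → (2.5, 2) − 0.04·(2, -3.5) = (2.42, 2.14)
Step 2: at (2.42, 2.14), ∇g = (1.7, -3.14) → (2.42, 2.14) − 0.04·(1.7, -3.14) = (2.352, 2.2656)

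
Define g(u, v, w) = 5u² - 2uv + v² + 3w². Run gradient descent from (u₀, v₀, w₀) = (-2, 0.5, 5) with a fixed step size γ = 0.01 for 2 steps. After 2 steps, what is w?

∇g = (10u - 2v, -2u + 2v, 6w)
Step 1: at (-2, 0.5, 5), ∇g = (-21, 5, 30) → (-2, 0.5, 5) − 0.01·(-21, 5, 30) = (-1.79, 0.45, 4.7)
Step 2: at (-1.79, 0.45, 4.7), ∇g = (-18.8, 4.48, 28.2) → (-1.79, 0.45, 4.7) − 0.01·(-18.8, 4.48, 28.2) = (-1.602, 0.4052, 4.418)
w = 4.418

4.418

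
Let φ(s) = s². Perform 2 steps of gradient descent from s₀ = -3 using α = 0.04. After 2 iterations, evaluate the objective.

φ′(s) = 2s
s₁ = -3 − 0.04·(-6) = -2.76
s₂ = -2.76 − 0.04·(-5.52) = -2.5392
φ(-2.5392) = 6.44753664

6.44753664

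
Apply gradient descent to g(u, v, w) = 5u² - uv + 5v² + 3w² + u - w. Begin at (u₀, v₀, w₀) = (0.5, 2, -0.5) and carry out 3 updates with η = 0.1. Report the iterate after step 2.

∇g = (10u - v + 1, -u + 10v, 6w - 1)
Step 1: at (0.5, 2, -0.5), ∇g = (4, 19.5, -4) → (0.5, 2, -0.5) − 0.1·(4, 19.5, -4) = (0.1, 0.05, -0.1)
Step 2: at (0.1, 0.05, -0.1), ∇g = (1.95, 0.4, -1.6) → (0.1, 0.05, -0.1) − 0.1·(1.95, 0.4, -1.6) = (-0.095, 0.01, 0.06)

(-0.095, 0.01, 0.06)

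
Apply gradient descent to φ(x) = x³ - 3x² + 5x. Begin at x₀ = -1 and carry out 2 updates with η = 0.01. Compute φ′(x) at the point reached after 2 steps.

17.833974867632

φ′(x) = 3x² - 6x + 5
x₁ = -1 − 0.01·14 = -1.14
x₂ = -1.14 − 0.01·15.7388 = -1.297388
φ′(x) at (-1.297388) = 17.833974867632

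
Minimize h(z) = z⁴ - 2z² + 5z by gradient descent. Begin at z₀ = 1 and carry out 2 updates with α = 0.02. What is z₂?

0.81368

h′(z) = 4z³ - 4z + 5
Step 1: h′(1) = 5; z₁ = 1 − 0.02·5 = 0.9
Step 2: h′(0.9) = 4.316; z₂ = 0.9 − 0.02·4.316 = 0.81368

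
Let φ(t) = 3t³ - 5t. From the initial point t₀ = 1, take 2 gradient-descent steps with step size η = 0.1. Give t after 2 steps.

φ′(t) = 9t² - 5
t₁ = 1 − 0.1·4 = 0.6
t₂ = 0.6 − 0.1·(-1.76) = 0.776

0.776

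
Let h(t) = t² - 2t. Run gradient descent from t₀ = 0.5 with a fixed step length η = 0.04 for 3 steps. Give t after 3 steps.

0.610656

h′(t) = 2t - 2
Step 1: h′(0.5) = -1; t₁ = 0.5 − 0.04·(-1) = 0.54
Step 2: h′(0.54) = -0.92; t₂ = 0.54 − 0.04·(-0.92) = 0.5768
Step 3: h′(0.5768) = -0.8464; t₃ = 0.5768 − 0.04·(-0.8464) = 0.610656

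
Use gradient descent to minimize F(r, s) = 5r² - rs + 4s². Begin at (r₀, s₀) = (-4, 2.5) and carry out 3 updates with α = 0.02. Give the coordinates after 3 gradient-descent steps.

∇F = (10r - s, -r + 8s)
Step 1: at (-4, 2.5), ∇F = (-42.5, 24) → (-4, 2.5) − 0.02·(-42.5, 24) = (-3.15, 2.02)
Step 2: at (-3.15, 2.02), ∇F = (-33.52, 19.31) → (-3.15, 2.02) − 0.02·(-33.52, 19.31) = (-2.4796, 1.6338)
Step 3: at (-2.4796, 1.6338), ∇F = (-26.4298, 15.55) → (-2.4796, 1.6338) − 0.02·(-26.4298, 15.55) = (-1.951004, 1.3228)

(-1.951004, 1.3228)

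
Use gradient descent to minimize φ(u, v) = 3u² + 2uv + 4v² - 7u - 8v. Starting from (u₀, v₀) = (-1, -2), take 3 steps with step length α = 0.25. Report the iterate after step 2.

∇φ = (6u + 2v - 7, 2u + 8v - 8)
Step 1: at (-1, -2), ∇φ = (-17, -26) → (-1, -2) − 0.25·(-17, -26) = (3.25, 4.5)
Step 2: at (3.25, 4.5), ∇φ = (21.5, 34.5) → (3.25, 4.5) − 0.25·(21.5, 34.5) = (-2.125, -4.125)

(-2.125, -4.125)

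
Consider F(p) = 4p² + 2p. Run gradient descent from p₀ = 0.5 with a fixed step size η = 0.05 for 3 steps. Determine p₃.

F′(p) = 8p + 2
Step 1: F′(0.5) = 6; p₁ = 0.5 − 0.05·6 = 0.2
Step 2: F′(0.2) = 3.6; p₂ = 0.2 − 0.05·3.6 = 0.02
Step 3: F′(0.02) = 2.16; p₃ = 0.02 − 0.05·2.16 = -0.088

-0.088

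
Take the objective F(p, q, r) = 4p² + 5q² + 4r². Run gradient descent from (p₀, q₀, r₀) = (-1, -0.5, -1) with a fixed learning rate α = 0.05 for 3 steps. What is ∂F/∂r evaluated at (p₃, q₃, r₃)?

∇F = (8p, 10q, 8r)
(p₁, q₁, r₁) = (-1, -0.5, -1) − 0.05·(-8, -5, -8) = (-0.6, -0.25, -0.6)
(p₂, q₂, r₂) = (-0.6, -0.25, -0.6) − 0.05·(-4.8, -2.5, -4.8) = (-0.36, -0.125, -0.36)
(p₃, q₃, r₃) = (-0.36, -0.125, -0.36) − 0.05·(-2.88, -1.25, -2.88) = (-0.216, -0.0625, -0.216)
∂F/∂r at (-0.216, -0.0625, -0.216) = -1.728

-1.728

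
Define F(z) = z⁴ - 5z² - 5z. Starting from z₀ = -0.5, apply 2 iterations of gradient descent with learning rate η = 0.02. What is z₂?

F′(z) = 4z³ - 10z - 5
z₁ = -0.5 − 0.02·(-0.5) = -0.49
z₂ = -0.49 − 0.02·(-0.570596) = -0.47858808

-0.47858808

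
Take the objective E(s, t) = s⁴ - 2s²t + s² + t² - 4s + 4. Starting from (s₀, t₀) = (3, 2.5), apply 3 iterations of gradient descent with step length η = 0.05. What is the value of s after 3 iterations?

-1.1917306

∇E = (4s³ - 4st + 2s - 4, -2s² + 2t)
Step 1: at (3, 2.5), ∇E = (80, -13) → (3, 2.5) − 0.05·(80, -13) = (-1, 3.15)
Step 2: at (-1, 3.15), ∇E = (2.6, 4.3) → (-1, 3.15) − 0.05·(2.6, 4.3) = (-1.13, 2.935)
Step 3: at (-1.13, 2.935), ∇E = (1.234612, 3.3162) → (-1.13, 2.935) − 0.05·(1.234612, 3.3162) = (-1.1917306, 2.76919)
s = -1.1917306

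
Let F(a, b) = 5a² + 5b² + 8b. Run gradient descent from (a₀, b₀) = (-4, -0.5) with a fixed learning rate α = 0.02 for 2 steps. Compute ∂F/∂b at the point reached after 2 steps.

∇F = (10a, 10b + 8)
(a₁, b₁) = (-4, -0.5) − 0.02·(-40, 3) = (-3.2, -0.56)
(a₂, b₂) = (-3.2, -0.56) − 0.02·(-32, 2.4) = (-2.56, -0.608)
∂F/∂b at (-2.56, -0.608) = 1.92

1.92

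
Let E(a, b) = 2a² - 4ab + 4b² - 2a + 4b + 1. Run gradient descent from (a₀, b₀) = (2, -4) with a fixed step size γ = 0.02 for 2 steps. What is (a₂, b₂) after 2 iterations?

(1.2128, -2.7104)

∇E = (4a - 4b - 2, -4a + 8b + 4)
Step 1: at (2, -4), ∇E = (22, -36) → (2, -4) − 0.02·(22, -36) = (1.56, -3.28)
Step 2: at (1.56, -3.28), ∇E = (17.36, -28.48) → (1.56, -3.28) − 0.02·(17.36, -28.48) = (1.2128, -2.7104)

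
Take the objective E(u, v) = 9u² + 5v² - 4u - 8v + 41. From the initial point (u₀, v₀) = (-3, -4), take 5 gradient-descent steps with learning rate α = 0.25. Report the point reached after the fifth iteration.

(1692.59375, 37.25)

∇E = (18u - 4, 10v - 8)
(u₁, v₁) = (-3, -4) − 0.25·(-58, -48) = (11.5, 8)
(u₂, v₂) = (11.5, 8) − 0.25·(203, 72) = (-39.25, -10)
(u₃, v₃) = (-39.25, -10) − 0.25·(-710.5, -108) = (138.375, 17)
(u₄, v₄) = (138.375, 17) − 0.25·(2486.75, 162) = (-483.3125, -23.5)
(u₅, v₅) = (-483.3125, -23.5) − 0.25·(-8703.625, -243) = (1692.59375, 37.25)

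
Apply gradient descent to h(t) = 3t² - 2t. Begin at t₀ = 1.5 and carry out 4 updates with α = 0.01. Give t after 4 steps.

h′(t) = 6t - 2
Step 1: h′(1.5) = 7; t₁ = 1.5 − 0.01·7 = 1.43
Step 2: h′(1.43) = 6.58; t₂ = 1.43 − 0.01·6.58 = 1.3642
Step 3: h′(1.3642) = 6.1852; t₃ = 1.3642 − 0.01·6.1852 = 1.302348
Step 4: h′(1.302348) = 5.814088; t₄ = 1.302348 − 0.01·5.814088 = 1.24420712

1.24420712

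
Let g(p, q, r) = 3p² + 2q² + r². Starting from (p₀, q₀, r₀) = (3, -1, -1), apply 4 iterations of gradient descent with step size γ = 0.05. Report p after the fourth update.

∇g = (6p, 4q, 2r)
Step 1: at (3, -1, -1), ∇g = (18, -4, -2) → (3, -1, -1) − 0.05·(18, -4, -2) = (2.1, -0.8, -0.9)
Step 2: at (2.1, -0.8, -0.9), ∇g = (12.6, -3.2, -1.8) → (2.1, -0.8, -0.9) − 0.05·(12.6, -3.2, -1.8) = (1.47, -0.64, -0.81)
Step 3: at (1.47, -0.64, -0.81), ∇g = (8.82, -2.56, -1.62) → (1.47, -0.64, -0.81) − 0.05·(8.82, -2.56, -1.62) = (1.029, -0.512, -0.729)
Step 4: at (1.029, -0.512, -0.729), ∇g = (6.174, -2.048, -1.458) → (1.029, -0.512, -0.729) − 0.05·(6.174, -2.048, -1.458) = (0.7203, -0.4096, -0.6561)
p = 0.7203

0.7203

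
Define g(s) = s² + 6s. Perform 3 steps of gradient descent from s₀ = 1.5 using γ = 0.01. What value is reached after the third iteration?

g′(s) = 2s + 6
Step 1: g′(1.5) = 9; s₁ = 1.5 − 0.01·9 = 1.41
Step 2: g′(1.41) = 8.82; s₂ = 1.41 − 0.01·8.82 = 1.3218
Step 3: g′(1.3218) = 8.6436; s₃ = 1.3218 − 0.01·8.6436 = 1.235364

1.235364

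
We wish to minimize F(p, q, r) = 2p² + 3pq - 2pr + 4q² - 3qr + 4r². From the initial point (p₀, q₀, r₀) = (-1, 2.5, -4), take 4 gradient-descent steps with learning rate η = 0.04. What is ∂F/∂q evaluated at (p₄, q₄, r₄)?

1.39903232

∇F = (4p + 3q - 2r, 3p + 8q - 3r, -2p - 3q + 8r)
(p₁, q₁, r₁) = (-1, 2.5, -4) − 0.04·(11.5, 29, -37.5) = (-1.46, 1.34, -2.5)
(p₂, q₂, r₂) = (-1.46, 1.34, -2.5) − 0.04·(3.18, 13.84, -21.1) = (-1.5872, 0.7864, -1.656)
(p₃, q₃, r₃) = (-1.5872, 0.7864, -1.656) − 0.04·(-0.6776, 6.4976, -12.4328) = (-1.560096, 0.526496, -1.158688)
(p₄, q₄, r₄) = (-1.560096, 0.526496, -1.158688) − 0.04·(-2.34352, 3.007744, -7.7288) = (-1.4663552, 0.40618624, -0.849536)
∂F/∂q at (-1.4663552, 0.40618624, -0.849536) = 1.39903232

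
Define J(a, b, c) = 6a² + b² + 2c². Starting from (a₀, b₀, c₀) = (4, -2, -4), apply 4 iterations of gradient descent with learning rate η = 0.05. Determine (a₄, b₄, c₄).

(0.1024, -1.3122, -1.6384)

∇J = (12a, 2b, 4c)
Step 1: at (4, -2, -4), ∇J = (48, -4, -16) → (4, -2, -4) − 0.05·(48, -4, -16) = (1.6, -1.8, -3.2)
Step 2: at (1.6, -1.8, -3.2), ∇J = (19.2, -3.6, -12.8) → (1.6, -1.8, -3.2) − 0.05·(19.2, -3.6, -12.8) = (0.64, -1.62, -2.56)
Step 3: at (0.64, -1.62, -2.56), ∇J = (7.68, -3.24, -10.24) → (0.64, -1.62, -2.56) − 0.05·(7.68, -3.24, -10.24) = (0.256, -1.458, -2.048)
Step 4: at (0.256, -1.458, -2.048), ∇J = (3.072, -2.916, -8.192) → (0.256, -1.458, -2.048) − 0.05·(3.072, -2.916, -8.192) = (0.1024, -1.3122, -1.6384)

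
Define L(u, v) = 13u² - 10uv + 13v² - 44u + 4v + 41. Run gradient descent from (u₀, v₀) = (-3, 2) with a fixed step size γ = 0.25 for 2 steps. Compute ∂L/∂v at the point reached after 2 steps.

7044

∇L = (26u - 10v - 44, -10u + 26v + 4)
(u₁, v₁) = (-3, 2) − 0.25·(-142, 86) = (32.5, -19.5)
(u₂, v₂) = (32.5, -19.5) − 0.25·(996, -828) = (-216.5, 187.5)
∂L/∂v at (-216.5, 187.5) = 7044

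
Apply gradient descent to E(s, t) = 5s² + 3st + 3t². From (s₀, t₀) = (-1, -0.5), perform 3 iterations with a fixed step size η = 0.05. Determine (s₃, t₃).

(-0.0798125, -0.026)

∇E = (10s + 3t, 3s + 6t)
Step 1: at (-1, -0.5), ∇E = (-11.5, -6) → (-1, -0.5) − 0.05·(-11.5, -6) = (-0.425, -0.2)
Step 2: at (-0.425, -0.2), ∇E = (-4.85, -2.475) → (-0.425, -0.2) − 0.05·(-4.85, -2.475) = (-0.1825, -0.07625)
Step 3: at (-0.1825, -0.07625), ∇E = (-2.05375, -1.005) → (-0.1825, -0.07625) − 0.05·(-2.05375, -1.005) = (-0.0798125, -0.026)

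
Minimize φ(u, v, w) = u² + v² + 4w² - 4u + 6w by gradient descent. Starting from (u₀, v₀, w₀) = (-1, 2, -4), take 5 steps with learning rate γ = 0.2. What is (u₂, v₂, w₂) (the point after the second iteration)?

∇φ = (2u - 4, 2v, 8w + 6)
Step 1: at (-1, 2, -4), ∇φ = (-6, 4, -26) → (-1, 2, -4) − 0.2·(-6, 4, -26) = (0.2, 1.2, 1.2)
Step 2: at (0.2, 1.2, 1.2), ∇φ = (-3.6, 2.4, 15.6) → (0.2, 1.2, 1.2) − 0.2·(-3.6, 2.4, 15.6) = (0.92, 0.72, -1.92)

(0.92, 0.72, -1.92)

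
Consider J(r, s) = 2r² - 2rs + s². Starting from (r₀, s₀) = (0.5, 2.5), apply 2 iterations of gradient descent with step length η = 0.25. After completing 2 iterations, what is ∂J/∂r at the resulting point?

0.25

∇J = (4r - 2s, -2r + 2s)
(r₁, s₁) = (0.5, 2.5) − 0.25·(-3, 4) = (1.25, 1.5)
(r₂, s₂) = (1.25, 1.5) − 0.25·(2, 0.5) = (0.75, 1.375)
∂J/∂r at (0.75, 1.375) = 0.25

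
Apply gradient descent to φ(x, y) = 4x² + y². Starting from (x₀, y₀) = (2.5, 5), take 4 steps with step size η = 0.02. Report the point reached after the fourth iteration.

(1.2446784, 4.2467328)

∇φ = (8x, 2y)
(x₁, y₁) = (2.5, 5) − 0.02·(20, 10) = (2.1, 4.8)
(x₂, y₂) = (2.1, 4.8) − 0.02·(16.8, 9.6) = (1.764, 4.608)
(x₃, y₃) = (1.764, 4.608) − 0.02·(14.112, 9.216) = (1.48176, 4.42368)
(x₄, y₄) = (1.48176, 4.42368) − 0.02·(11.85408, 8.84736) = (1.2446784, 4.2467328)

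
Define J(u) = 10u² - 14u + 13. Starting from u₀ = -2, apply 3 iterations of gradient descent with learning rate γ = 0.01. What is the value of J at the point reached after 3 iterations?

27.2102976

J′(u) = 20u - 14
Step 1: J′(-2) = -54; u₁ = -2 − 0.01·(-54) = -1.46
Step 2: J′(-1.46) = -43.2; u₂ = -1.46 − 0.01·(-43.2) = -1.028
Step 3: J′(-1.028) = -34.56; u₃ = -1.028 − 0.01·(-34.56) = -0.6824
J(-0.6824) = 27.2102976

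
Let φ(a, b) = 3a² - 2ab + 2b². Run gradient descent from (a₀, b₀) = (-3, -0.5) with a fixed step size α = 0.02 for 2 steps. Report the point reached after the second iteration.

∇φ = (6a - 2b, -2a + 4b)
(a₁, b₁) = (-3, -0.5) − 0.02·(-17, 4) = (-2.66, -0.58)
(a₂, b₂) = (-2.66, -0.58) − 0.02·(-14.8, 3) = (-2.364, -0.64)

(-2.364, -0.64)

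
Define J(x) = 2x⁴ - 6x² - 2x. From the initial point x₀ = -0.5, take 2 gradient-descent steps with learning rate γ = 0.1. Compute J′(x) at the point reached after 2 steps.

J′(x) = 8x³ - 12x - 2
x₁ = -0.5 − 0.1·3 = -0.8
x₂ = -0.8 − 0.1·3.504 = -1.1504
J′(x) at (-1.1504) = -0.374900416512

-0.374900416512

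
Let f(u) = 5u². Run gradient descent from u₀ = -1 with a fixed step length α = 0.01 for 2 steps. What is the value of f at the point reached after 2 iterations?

3.2805

f′(u) = 10u
u₁ = -1 − 0.01·(-10) = -0.9
u₂ = -0.9 − 0.01·(-9) = -0.81
f(-0.81) = 3.2805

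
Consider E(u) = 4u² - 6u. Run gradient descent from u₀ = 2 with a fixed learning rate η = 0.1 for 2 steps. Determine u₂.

0.8

E′(u) = 8u - 6
u₁ = 2 − 0.1·10 = 1
u₂ = 1 − 0.1·2 = 0.8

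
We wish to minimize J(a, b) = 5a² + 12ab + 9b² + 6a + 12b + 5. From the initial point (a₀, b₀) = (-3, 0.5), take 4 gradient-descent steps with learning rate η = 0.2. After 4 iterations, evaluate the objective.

∇J = (10a + 12b + 6, 12a + 18b + 12)
Step 1: at (-3, 0.5), ∇J = (-18, -15) → (-3, 0.5) − 0.2·(-18, -15) = (0.6, 3.5)
Step 2: at (0.6, 3.5), ∇J = (54, 82.2) → (0.6, 3.5) − 0.2·(54, 82.2) = (-10.2, -12.94)
Step 3: at (-10.2, -12.94), ∇J = (-251.28, -343.32) → (-10.2, -12.94) − 0.2·(-251.28, -343.32) = (40.056, 55.724)
Step 4: at (40.056, 55.724), ∇J = (1075.248, 1495.704) → (40.056, 55.724) − 0.2·(1075.248, 1495.704) = (-174.9936, -243.4168)
J(-174.9936, -243.4168) = 1193570.06929472

1193570.06929472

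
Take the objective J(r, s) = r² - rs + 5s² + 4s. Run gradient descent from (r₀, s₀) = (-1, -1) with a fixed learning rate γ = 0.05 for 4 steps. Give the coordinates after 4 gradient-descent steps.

(-0.77873125, -0.51965625)

∇J = (2r - s, -r + 10s + 4)
Step 1: at (-1, -1), ∇J = (-1, -5) → (-1, -1) − 0.05·(-1, -5) = (-0.95, -0.75)
Step 2: at (-0.95, -0.75), ∇J = (-1.15, -2.55) → (-0.95, -0.75) − 0.05·(-1.15, -2.55) = (-0.8925, -0.6225)
Step 3: at (-0.8925, -0.6225), ∇J = (-1.1625, -1.3325) → (-0.8925, -0.6225) − 0.05·(-1.1625, -1.3325) = (-0.834375, -0.555875)
Step 4: at (-0.834375, -0.555875), ∇J = (-1.112875, -0.724375) → (-0.834375, -0.555875) − 0.05·(-1.112875, -0.724375) = (-0.77873125, -0.51965625)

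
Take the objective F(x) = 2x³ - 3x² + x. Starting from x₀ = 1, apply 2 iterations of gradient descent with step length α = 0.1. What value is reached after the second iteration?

F′(x) = 6x² - 6x + 1
x₁ = 1 − 0.1·1 = 0.9
x₂ = 0.9 − 0.1·0.46 = 0.854

0.854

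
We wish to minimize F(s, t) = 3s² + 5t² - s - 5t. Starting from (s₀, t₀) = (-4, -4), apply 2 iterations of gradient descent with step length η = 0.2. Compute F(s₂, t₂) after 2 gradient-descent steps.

100

∇F = (6s - 1, 10t - 5)
(s₁, t₁) = (-4, -4) − 0.2·(-25, -45) = (1, 5)
(s₂, t₂) = (1, 5) − 0.2·(5, 45) = (0, -4)
F(0, -4) = 100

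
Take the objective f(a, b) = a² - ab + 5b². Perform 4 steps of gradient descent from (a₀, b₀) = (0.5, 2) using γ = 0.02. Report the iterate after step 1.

∇f = (2a - b, -a + 10b)
(a₁, b₁) = (0.5, 2) − 0.02·(-1, 19.5) = (0.52, 1.61)

(0.52, 1.61)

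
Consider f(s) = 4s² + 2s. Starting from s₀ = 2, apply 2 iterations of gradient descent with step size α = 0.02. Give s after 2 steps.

f′(s) = 8s + 2
s₁ = 2 − 0.02·18 = 1.64
s₂ = 1.64 − 0.02·15.12 = 1.3376

1.3376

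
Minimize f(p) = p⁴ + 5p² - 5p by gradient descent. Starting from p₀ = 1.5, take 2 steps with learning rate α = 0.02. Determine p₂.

f′(p) = 4p³ + 10p - 5
p₁ = 1.5 − 0.02·23.5 = 1.03
p₂ = 1.03 − 0.02·9.670908 = 0.83658184

0.83658184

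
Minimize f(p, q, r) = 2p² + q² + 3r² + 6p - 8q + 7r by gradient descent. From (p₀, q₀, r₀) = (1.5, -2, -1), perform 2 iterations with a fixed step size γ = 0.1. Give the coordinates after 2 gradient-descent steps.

(-0.42, 0.16, -1.14)

∇f = (4p + 6, 2q - 8, 6r + 7)
(p₁, q₁, r₁) = (1.5, -2, -1) − 0.1·(12, -12, 1) = (0.3, -0.8, -1.1)
(p₂, q₂, r₂) = (0.3, -0.8, -1.1) − 0.1·(7.2, -9.6, 0.4) = (-0.42, 0.16, -1.14)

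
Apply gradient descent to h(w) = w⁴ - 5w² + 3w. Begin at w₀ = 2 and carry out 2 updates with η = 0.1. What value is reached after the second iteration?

0.65

h′(w) = 4w³ - 10w + 3
Step 1: h′(2) = 15; w₁ = 2 − 0.1·15 = 0.5
Step 2: h′(0.5) = -1.5; w₂ = 0.5 − 0.1·(-1.5) = 0.65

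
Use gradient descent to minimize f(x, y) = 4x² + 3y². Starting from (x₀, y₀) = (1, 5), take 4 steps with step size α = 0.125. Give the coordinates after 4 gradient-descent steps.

∇f = (8x, 6y)
Step 1: at (1, 5), ∇f = (8, 30) → (1, 5) − 0.125·(8, 30) = (0, 1.25)
Step 2: at (0, 1.25), ∇f = (0, 7.5) → (0, 1.25) − 0.125·(0, 7.5) = (0, 0.3125)
Step 3: at (0, 0.3125), ∇f = (0, 1.875) → (0, 0.3125) − 0.125·(0, 1.875) = (0, 0.078125)
Step 4: at (0, 0.078125), ∇f = (0, 0.46875) → (0, 0.078125) − 0.125·(0, 0.46875) = (0, 0.01953125)

(0, 0.01953125)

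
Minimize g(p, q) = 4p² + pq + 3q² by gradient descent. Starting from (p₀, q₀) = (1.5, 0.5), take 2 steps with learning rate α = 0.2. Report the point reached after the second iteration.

∇g = (8p + q, p + 6q)
Step 1: at (1.5, 0.5), ∇g = (12.5, 4.5) → (1.5, 0.5) − 0.2·(12.5, 4.5) = (-1, -0.4)
Step 2: at (-1, -0.4), ∇g = (-8.4, -3.4) → (-1, -0.4) − 0.2·(-8.4, -3.4) = (0.68, 0.28)

(0.68, 0.28)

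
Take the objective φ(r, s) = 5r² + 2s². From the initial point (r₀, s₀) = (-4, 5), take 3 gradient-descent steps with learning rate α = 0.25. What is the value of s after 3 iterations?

∇φ = (10r, 4s)
Step 1: at (-4, 5), ∇φ = (-40, 20) → (-4, 5) − 0.25·(-40, 20) = (6, 0)
Step 2: at (6, 0), ∇φ = (60, 0) → (6, 0) − 0.25·(60, 0) = (-9, 0)
Step 3: at (-9, 0), ∇φ = (-90, 0) → (-9, 0) − 0.25·(-90, 0) = (13.5, 0)
s = 0

0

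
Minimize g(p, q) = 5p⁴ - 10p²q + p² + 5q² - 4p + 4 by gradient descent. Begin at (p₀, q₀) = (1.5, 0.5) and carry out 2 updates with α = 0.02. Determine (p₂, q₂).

∇g = (20p³ - 20pq + 2p - 4, -10p² + 10q)
(p₁, q₁) = (1.5, 0.5) − 0.02·(51.5, -17.5) = (0.47, 0.85)
(p₂, q₂) = (0.47, 0.85) − 0.02·(-8.97354, 6.291) = (0.6494708, 0.72418)

(0.6494708, 0.72418)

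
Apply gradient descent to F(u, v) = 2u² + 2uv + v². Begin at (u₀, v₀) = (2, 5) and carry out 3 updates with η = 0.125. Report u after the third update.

∇F = (4u + 2v, 2u + 2v)
Step 1: at (2, 5), ∇F = (18, 14) → (2, 5) − 0.125·(18, 14) = (-0.25, 3.25)
Step 2: at (-0.25, 3.25), ∇F = (5.5, 6) → (-0.25, 3.25) − 0.125·(5.5, 6) = (-0.9375, 2.5)
Step 3: at (-0.9375, 2.5), ∇F = (1.25, 3.125) → (-0.9375, 2.5) − 0.125·(1.25, 3.125) = (-1.09375, 2.109375)
u = -1.09375

-1.09375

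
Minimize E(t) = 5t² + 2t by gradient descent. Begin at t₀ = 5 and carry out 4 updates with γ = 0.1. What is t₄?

E′(t) = 10t + 2
Step 1: E′(5) = 52; t₁ = 5 − 0.1·52 = -0.2
Step 2: E′(-0.2) = 0; t₂ = -0.2 − 0.1·0 = -0.2
Step 3: E′(-0.2) = 0; t₃ = -0.2 − 0.1·0 = -0.2
Step 4: E′(-0.2) = 0; t₄ = -0.2 − 0.1·0 = -0.2

-0.2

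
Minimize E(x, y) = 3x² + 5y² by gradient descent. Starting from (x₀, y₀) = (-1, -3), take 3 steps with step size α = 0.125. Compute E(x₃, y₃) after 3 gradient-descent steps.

0.01171875

∇E = (6x, 10y)
(x₁, y₁) = (-1, -3) − 0.125·(-6, -30) = (-0.25, 0.75)
(x₂, y₂) = (-0.25, 0.75) − 0.125·(-1.5, 7.5) = (-0.0625, -0.1875)
(x₃, y₃) = (-0.0625, -0.1875) − 0.125·(-0.375, -1.875) = (-0.015625, 0.046875)
E(-0.015625, 0.046875) = 0.01171875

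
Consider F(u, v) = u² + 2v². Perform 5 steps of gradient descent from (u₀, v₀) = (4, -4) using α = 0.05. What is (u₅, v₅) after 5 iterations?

∇F = (2u, 4v)
(u₁, v₁) = (4, -4) − 0.05·(8, -16) = (3.6, -3.2)
(u₂, v₂) = (3.6, -3.2) − 0.05·(7.2, -12.8) = (3.24, -2.56)
(u₃, v₃) = (3.24, -2.56) − 0.05·(6.48, -10.24) = (2.916, -2.048)
(u₄, v₄) = (2.916, -2.048) − 0.05·(5.832, -8.192) = (2.6244, -1.6384)
(u₅, v₅) = (2.6244, -1.6384) − 0.05·(5.2488, -6.5536) = (2.36196, -1.31072)

(2.36196, -1.31072)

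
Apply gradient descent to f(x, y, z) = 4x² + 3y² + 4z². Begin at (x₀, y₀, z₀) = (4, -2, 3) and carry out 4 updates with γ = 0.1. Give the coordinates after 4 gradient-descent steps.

(0.0064, -0.0512, 0.0048)

∇f = (8x, 6y, 8z)
Step 1: at (4, -2, 3), ∇f = (32, -12, 24) → (4, -2, 3) − 0.1·(32, -12, 24) = (0.8, -0.8, 0.6)
Step 2: at (0.8, -0.8, 0.6), ∇f = (6.4, -4.8, 4.8) → (0.8, -0.8, 0.6) − 0.1·(6.4, -4.8, 4.8) = (0.16, -0.32, 0.12)
Step 3: at (0.16, -0.32, 0.12), ∇f = (1.28, -1.92, 0.96) → (0.16, -0.32, 0.12) − 0.1·(1.28, -1.92, 0.96) = (0.032, -0.128, 0.024)
Step 4: at (0.032, -0.128, 0.024), ∇f = (0.256, -0.768, 0.192) → (0.032, -0.128, 0.024) − 0.1·(0.256, -0.768, 0.192) = (0.0064, -0.0512, 0.0048)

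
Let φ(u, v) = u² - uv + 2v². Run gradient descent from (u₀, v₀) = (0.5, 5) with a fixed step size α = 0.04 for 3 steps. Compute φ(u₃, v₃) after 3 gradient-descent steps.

16.509397024768

∇φ = (2u - v, -u + 4v)
(u₁, v₁) = (0.5, 5) − 0.04·(-4, 19.5) = (0.66, 4.22)
(u₂, v₂) = (0.66, 4.22) − 0.04·(-2.9, 16.22) = (0.776, 3.5712)
(u₃, v₃) = (0.776, 3.5712) − 0.04·(-2.0192, 13.5088) = (0.856768, 3.030848)
φ(0.856768, 3.030848) = 16.509397024768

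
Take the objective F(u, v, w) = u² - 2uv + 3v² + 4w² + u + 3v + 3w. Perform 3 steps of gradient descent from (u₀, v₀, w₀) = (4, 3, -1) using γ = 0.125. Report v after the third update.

0.578125

∇F = (2u - 2v + 1, -2u + 6v + 3, 8w + 3)
Step 1: at (4, 3, -1), ∇F = (3, 13, -5) → (4, 3, -1) − 0.125·(3, 13, -5) = (3.625, 1.375, -0.375)
Step 2: at (3.625, 1.375, -0.375), ∇F = (5.5, 4, 0) → (3.625, 1.375, -0.375) − 0.125·(5.5, 4, 0) = (2.9375, 0.875, -0.375)
Step 3: at (2.9375, 0.875, -0.375), ∇F = (5.125, 2.375, 0) → (2.9375, 0.875, -0.375) − 0.125·(5.125, 2.375, 0) = (2.296875, 0.578125, -0.375)
v = 0.578125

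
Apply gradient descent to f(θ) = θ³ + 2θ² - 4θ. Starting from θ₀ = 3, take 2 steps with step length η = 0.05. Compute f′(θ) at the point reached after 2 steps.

2.659794921875

f′(θ) = 3θ² + 4θ - 4
Step 1: f′(3) = 35; θ₁ = 3 − 0.05·35 = 1.25
Step 2: f′(1.25) = 5.6875; θ₂ = 1.25 − 0.05·5.6875 = 0.965625
f′(θ) at (0.965625) = 2.659794921875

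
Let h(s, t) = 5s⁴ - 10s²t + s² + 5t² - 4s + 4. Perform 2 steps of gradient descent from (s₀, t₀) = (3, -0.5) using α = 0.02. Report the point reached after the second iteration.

∇h = (20s³ - 20st + 2s - 4, -10s² + 10t)
(s₁, t₁) = (3, -0.5) − 0.02·(572, -95) = (-8.44, 1.4)
(s₂, t₂) = (-8.44, 1.4) − 0.02·(-11808.79168, -698.336) = (227.7358336, 15.36672)

(227.7358336, 15.36672)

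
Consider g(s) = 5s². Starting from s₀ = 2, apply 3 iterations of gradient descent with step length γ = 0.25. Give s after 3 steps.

g′(s) = 10s
s₁ = 2 − 0.25·20 = -3
s₂ = -3 − 0.25·(-30) = 4.5
s₃ = 4.5 − 0.25·45 = -6.75

-6.75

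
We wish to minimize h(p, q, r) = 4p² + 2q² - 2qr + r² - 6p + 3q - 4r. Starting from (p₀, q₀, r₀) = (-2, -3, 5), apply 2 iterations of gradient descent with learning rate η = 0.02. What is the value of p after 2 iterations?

∇h = (8p - 6, 4q - 2r + 3, -2q + 2r - 4)
(p₁, q₁, r₁) = (-2, -3, 5) − 0.02·(-22, -19, 12) = (-1.56, -2.62, 4.76)
(p₂, q₂, r₂) = (-1.56, -2.62, 4.76) − 0.02·(-18.48, -17, 10.76) = (-1.1904, -2.28, 4.5448)
p = -1.1904

-1.1904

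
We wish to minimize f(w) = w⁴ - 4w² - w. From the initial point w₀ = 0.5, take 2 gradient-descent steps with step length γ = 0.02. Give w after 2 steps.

0.68796968

f′(w) = 4w³ - 8w - 1
Step 1: f′(0.5) = -4.5; w₁ = 0.5 − 0.02·(-4.5) = 0.59
Step 2: f′(0.59) = -4.898484; w₂ = 0.59 − 0.02·(-4.898484) = 0.68796968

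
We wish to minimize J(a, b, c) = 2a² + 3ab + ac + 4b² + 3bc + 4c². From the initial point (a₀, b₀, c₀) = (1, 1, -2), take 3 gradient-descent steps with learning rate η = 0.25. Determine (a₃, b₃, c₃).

(0.421875, 0.921875, 1)

∇J = (4a + 3b + c, 3a + 8b + 3c, a + 3b + 8c)
(a₁, b₁, c₁) = (1, 1, -2) − 0.25·(5, 5, -12) = (-0.25, -0.25, 1)
(a₂, b₂, c₂) = (-0.25, -0.25, 1) − 0.25·(-0.75, 0.25, 7) = (-0.0625, -0.3125, -0.75)
(a₃, b₃, c₃) = (-0.0625, -0.3125, -0.75) − 0.25·(-1.9375, -4.9375, -7) = (0.421875, 0.921875, 1)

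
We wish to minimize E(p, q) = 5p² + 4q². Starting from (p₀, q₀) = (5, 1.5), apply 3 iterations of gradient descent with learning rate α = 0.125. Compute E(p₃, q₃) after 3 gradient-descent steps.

∇E = (10p, 8q)
Step 1: at (5, 1.5), ∇E = (50, 12) → (5, 1.5) − 0.125·(50, 12) = (-1.25, 0)
Step 2: at (-1.25, 0), ∇E = (-12.5, 0) → (-1.25, 0) − 0.125·(-12.5, 0) = (0.3125, 0)
Step 3: at (0.3125, 0), ∇E = (3.125, 0) → (0.3125, 0) − 0.125·(3.125, 0) = (-0.078125, 0)
E(-0.078125, 0) = 0.030517578125

0.030517578125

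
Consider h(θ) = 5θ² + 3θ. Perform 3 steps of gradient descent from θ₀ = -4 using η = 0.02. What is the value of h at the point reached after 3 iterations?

17.4937568

h′(θ) = 10θ + 3
θ₁ = -4 − 0.02·(-37) = -3.26
θ₂ = -3.26 − 0.02·(-29.6) = -2.668
θ₃ = -2.668 − 0.02·(-23.68) = -2.1944
h(-2.1944) = 17.4937568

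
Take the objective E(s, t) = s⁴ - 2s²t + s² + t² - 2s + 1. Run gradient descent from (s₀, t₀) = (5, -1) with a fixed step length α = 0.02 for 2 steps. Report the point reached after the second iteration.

∇E = (4s³ - 4st + 2s - 2, -2s² + 2t)
(s₁, t₁) = (5, -1) − 0.02·(528, -52) = (-5.56, 0.04)
(s₂, t₂) = (-5.56, 0.04) − 0.02·(-699.748864, -61.7472) = (8.43497728, 1.274944)

(8.43497728, 1.274944)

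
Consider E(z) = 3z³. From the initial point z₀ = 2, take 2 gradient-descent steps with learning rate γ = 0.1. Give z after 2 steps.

-3.904

E′(z) = 9z²
z₁ = 2 − 0.1·36 = -1.6
z₂ = -1.6 − 0.1·23.04 = -3.904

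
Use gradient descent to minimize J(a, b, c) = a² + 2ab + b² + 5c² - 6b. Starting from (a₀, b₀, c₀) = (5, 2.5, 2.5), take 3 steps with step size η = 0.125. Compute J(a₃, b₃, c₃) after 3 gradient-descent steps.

∇J = (2a + 2b, 2a + 2b - 6, 10c)
Step 1: at (5, 2.5, 2.5), ∇J = (15, 9, 25) → (5, 2.5, 2.5) − 0.125·(15, 9, 25) = (3.125, 1.375, -0.625)
Step 2: at (3.125, 1.375, -0.625), ∇J = (9, 3, -6.25) → (3.125, 1.375, -0.625) − 0.125·(9, 3, -6.25) = (2, 1, 0.15625)
Step 3: at (2, 1, 0.15625), ∇J = (6, 0, 1.5625) → (2, 1, 0.15625) − 0.125·(6, 0, 1.5625) = (1.25, 1, -0.0390625)
J(1.25, 1, -0.0390625) = -0.92987060546875

-0.92987060546875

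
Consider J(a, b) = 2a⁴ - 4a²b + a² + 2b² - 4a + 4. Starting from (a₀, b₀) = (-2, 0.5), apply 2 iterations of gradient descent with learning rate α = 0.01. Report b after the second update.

∇J = (8a³ - 8ab + 2a - 4, -4a² + 4b)
Step 1: at (-2, 0.5), ∇J = (-64, -14) → (-2, 0.5) − 0.01·(-64, -14) = (-1.36, 0.64)
Step 2: at (-1.36, 0.64), ∇J = (-19.880448, -4.8384) → (-1.36, 0.64) − 0.01·(-19.880448, -4.8384) = (-1.16119552, 0.688384)
b = 0.688384

0.688384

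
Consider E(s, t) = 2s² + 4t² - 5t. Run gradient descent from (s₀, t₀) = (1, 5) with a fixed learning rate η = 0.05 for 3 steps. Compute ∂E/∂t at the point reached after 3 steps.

∇E = (4s, 8t - 5)
Step 1: at (1, 5), ∇E = (4, 35) → (1, 5) − 0.05·(4, 35) = (0.8, 3.25)
Step 2: at (0.8, 3.25), ∇E = (3.2, 21) → (0.8, 3.25) − 0.05·(3.2, 21) = (0.64, 2.2)
Step 3: at (0.64, 2.2), ∇E = (2.56, 12.6) → (0.64, 2.2) − 0.05·(2.56, 12.6) = (0.512, 1.57)
∂E/∂t at (0.512, 1.57) = 7.56

7.56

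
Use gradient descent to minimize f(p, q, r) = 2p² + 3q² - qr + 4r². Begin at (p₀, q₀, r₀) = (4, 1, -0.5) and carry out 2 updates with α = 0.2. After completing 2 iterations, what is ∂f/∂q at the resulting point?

1.32

∇f = (4p, 6q - r, -q + 8r)
Step 1: at (4, 1, -0.5), ∇f = (16, 6.5, -5) → (4, 1, -0.5) − 0.2·(16, 6.5, -5) = (0.8, -0.3, 0.5)
Step 2: at (0.8, -0.3, 0.5), ∇f = (3.2, -2.3, 4.3) → (0.8, -0.3, 0.5) − 0.2·(3.2, -2.3, 4.3) = (0.16, 0.16, -0.36)
∂f/∂q at (0.16, 0.16, -0.36) = 1.32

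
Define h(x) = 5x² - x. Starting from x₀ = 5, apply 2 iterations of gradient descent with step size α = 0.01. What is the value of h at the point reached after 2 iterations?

h′(x) = 10x - 1
x₁ = 5 − 0.01·49 = 4.51
x₂ = 4.51 − 0.01·44.1 = 4.069
h(4.069) = 78.714805

78.714805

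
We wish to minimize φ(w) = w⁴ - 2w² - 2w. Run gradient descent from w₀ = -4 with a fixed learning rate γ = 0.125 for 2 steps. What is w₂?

-9004.3203125

φ′(w) = 4w³ - 4w - 2
w₁ = -4 − 0.125·(-242) = 26.25
w₂ = 26.25 − 0.125·72244.5625 = -9004.3203125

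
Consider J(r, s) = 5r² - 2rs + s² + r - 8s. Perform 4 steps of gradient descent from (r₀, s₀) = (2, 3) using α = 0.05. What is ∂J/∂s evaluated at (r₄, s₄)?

∇J = (10r - 2s + 1, -2r + 2s - 8)
(r₁, s₁) = (2, 3) − 0.05·(15, -6) = (1.25, 3.3)
(r₂, s₂) = (1.25, 3.3) − 0.05·(6.9, -3.9) = (0.905, 3.495)
(r₃, s₃) = (0.905, 3.495) − 0.05·(3.06, -2.82) = (0.752, 3.636)
(r₄, s₄) = (0.752, 3.636) − 0.05·(1.248, -2.232) = (0.6896, 3.7476)
∂J/∂s at (0.6896, 3.7476) = -1.884

-1.884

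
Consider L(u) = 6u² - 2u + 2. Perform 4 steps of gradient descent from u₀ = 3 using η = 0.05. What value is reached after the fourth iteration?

0.2392

L′(u) = 12u - 2
u₁ = 3 − 0.05·34 = 1.3
u₂ = 1.3 − 0.05·13.6 = 0.62
u₃ = 0.62 − 0.05·5.44 = 0.348
u₄ = 0.348 − 0.05·2.176 = 0.2392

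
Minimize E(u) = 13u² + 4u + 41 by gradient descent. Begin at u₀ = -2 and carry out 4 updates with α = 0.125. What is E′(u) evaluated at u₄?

E′(u) = 26u + 4
u₁ = -2 − 0.125·(-48) = 4
u₂ = 4 − 0.125·108 = -9.5
u₃ = -9.5 − 0.125·(-243) = 20.875
u₄ = 20.875 − 0.125·546.75 = -47.46875
E′(u) at (-47.46875) = -1230.1875

-1230.1875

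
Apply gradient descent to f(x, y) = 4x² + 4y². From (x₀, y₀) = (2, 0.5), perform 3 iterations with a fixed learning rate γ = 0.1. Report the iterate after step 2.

∇f = (8x, 8y)
Step 1: at (2, 0.5), ∇f = (16, 4) → (2, 0.5) − 0.1·(16, 4) = (0.4, 0.1)
Step 2: at (0.4, 0.1), ∇f = (3.2, 0.8) → (0.4, 0.1) − 0.1·(3.2, 0.8) = (0.08, 0.02)

(0.08, 0.02)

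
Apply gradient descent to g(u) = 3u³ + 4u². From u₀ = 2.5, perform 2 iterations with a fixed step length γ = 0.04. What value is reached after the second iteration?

-0.4829

g′(u) = 9u² + 8u
u₁ = 2.5 − 0.04·76.25 = -0.55
u₂ = -0.55 − 0.04·(-1.6775) = -0.4829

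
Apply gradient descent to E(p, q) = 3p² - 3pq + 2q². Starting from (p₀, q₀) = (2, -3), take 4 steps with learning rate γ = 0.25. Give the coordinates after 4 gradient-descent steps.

(3.1484375, -2.40234375)

∇E = (6p - 3q, -3p + 4q)
Step 1: at (2, -3), ∇E = (21, -18) → (2, -3) − 0.25·(21, -18) = (-3.25, 1.5)
Step 2: at (-3.25, 1.5), ∇E = (-24, 15.75) → (-3.25, 1.5) − 0.25·(-24, 15.75) = (2.75, -2.4375)
Step 3: at (2.75, -2.4375), ∇E = (23.8125, -18) → (2.75, -2.4375) − 0.25·(23.8125, -18) = (-3.203125, 2.0625)
Step 4: at (-3.203125, 2.0625), ∇E = (-25.40625, 17.859375) → (-3.203125, 2.0625) − 0.25·(-25.40625, 17.859375) = (3.1484375, -2.40234375)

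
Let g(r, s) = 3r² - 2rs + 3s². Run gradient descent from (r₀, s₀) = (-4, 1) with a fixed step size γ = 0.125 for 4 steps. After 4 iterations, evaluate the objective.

∇g = (6r - 2s, -2r + 6s)
Step 1: at (-4, 1), ∇g = (-26, 14) → (-4, 1) − 0.125·(-26, 14) = (-0.75, -0.75)
Step 2: at (-0.75, -0.75), ∇g = (-3, -3) → (-0.75, -0.75) − 0.125·(-3, -3) = (-0.375, -0.375)
Step 3: at (-0.375, -0.375), ∇g = (-1.5, -1.5) → (-0.375, -0.375) − 0.125·(-1.5, -1.5) = (-0.1875, -0.1875)
Step 4: at (-0.1875, -0.1875), ∇g = (-0.75, -0.75) → (-0.1875, -0.1875) − 0.125·(-0.75, -0.75) = (-0.09375, -0.09375)
g(-0.09375, -0.09375) = 0.03515625

0.03515625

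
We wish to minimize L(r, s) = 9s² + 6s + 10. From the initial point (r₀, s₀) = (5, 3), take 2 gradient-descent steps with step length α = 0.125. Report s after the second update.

4.875

∇L = (0, 18s + 6)
Step 1: at (5, 3), ∇L = (0, 60) → (5, 3) − 0.125·(0, 60) = (5, -4.5)
Step 2: at (5, -4.5), ∇L = (0, -75) → (5, -4.5) − 0.125·(0, -75) = (5, 4.875)
s = 4.875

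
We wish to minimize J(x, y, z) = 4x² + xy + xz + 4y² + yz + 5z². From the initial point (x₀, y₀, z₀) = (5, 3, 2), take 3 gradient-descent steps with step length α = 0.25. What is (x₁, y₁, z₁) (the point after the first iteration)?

(-6.25, -4.75, -5)

∇J = (8x + y + z, x + 8y + z, x + y + 10z)
Step 1: at (5, 3, 2), ∇J = (45, 31, 28) → (5, 3, 2) − 0.25·(45, 31, 28) = (-6.25, -4.75, -5)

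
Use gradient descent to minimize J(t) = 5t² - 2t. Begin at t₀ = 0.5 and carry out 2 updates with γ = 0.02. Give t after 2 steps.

0.392

J′(t) = 10t - 2
t₁ = 0.5 − 0.02·3 = 0.44
t₂ = 0.44 − 0.02·2.4 = 0.392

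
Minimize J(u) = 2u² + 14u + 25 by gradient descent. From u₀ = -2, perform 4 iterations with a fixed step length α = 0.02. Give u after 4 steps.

J′(u) = 4u + 14
Step 1: J′(-2) = 6; u₁ = -2 − 0.02·6 = -2.12
Step 2: J′(-2.12) = 5.52; u₂ = -2.12 − 0.02·5.52 = -2.2304
Step 3: J′(-2.2304) = 5.0784; u₃ = -2.2304 − 0.02·5.0784 = -2.331968
Step 4: J′(-2.331968) = 4.672128; u₄ = -2.331968 − 0.02·4.672128 = -2.42541056

-2.42541056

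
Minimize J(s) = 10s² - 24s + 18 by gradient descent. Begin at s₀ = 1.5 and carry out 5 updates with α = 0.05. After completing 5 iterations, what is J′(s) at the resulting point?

0

J′(s) = 20s - 24
Step 1: J′(1.5) = 6; s₁ = 1.5 − 0.05·6 = 1.2
Step 2: J′(1.2) = 0; s₂ = 1.2 − 0.05·0 = 1.2
Step 3: J′(1.2) = 0; s₃ = 1.2 − 0.05·0 = 1.2
Step 4: J′(1.2) = 0; s₄ = 1.2 − 0.05·0 = 1.2
Step 5: J′(1.2) = 0; s₅ = 1.2 − 0.05·0 = 1.2
J′(s) at (1.2) = 0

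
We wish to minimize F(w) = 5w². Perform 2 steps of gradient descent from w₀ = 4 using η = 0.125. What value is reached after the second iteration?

F′(w) = 10w
Step 1: F′(4) = 40; w₁ = 4 − 0.125·40 = -1
Step 2: F′(-1) = -10; w₂ = -1 − 0.125·(-10) = 0.25

0.25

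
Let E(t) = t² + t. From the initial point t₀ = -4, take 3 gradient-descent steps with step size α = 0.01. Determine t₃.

E′(t) = 2t + 1
Step 1: E′(-4) = -7; t₁ = -4 − 0.01·(-7) = -3.93
Step 2: E′(-3.93) = -6.86; t₂ = -3.93 − 0.01·(-6.86) = -3.8614
Step 3: E′(-3.8614) = -6.7228; t₃ = -3.8614 − 0.01·(-6.7228) = -3.794172

-3.794172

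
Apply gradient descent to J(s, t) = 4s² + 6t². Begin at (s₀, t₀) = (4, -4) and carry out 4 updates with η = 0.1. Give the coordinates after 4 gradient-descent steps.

(0.0064, -0.0064)

∇J = (8s, 12t)
Step 1: at (4, -4), ∇J = (32, -48) → (4, -4) − 0.1·(32, -48) = (0.8, 0.8)
Step 2: at (0.8, 0.8), ∇J = (6.4, 9.6) → (0.8, 0.8) − 0.1·(6.4, 9.6) = (0.16, -0.16)
Step 3: at (0.16, -0.16), ∇J = (1.28, -1.92) → (0.16, -0.16) − 0.1·(1.28, -1.92) = (0.032, 0.032)
Step 4: at (0.032, 0.032), ∇J = (0.256, 0.384) → (0.032, 0.032) − 0.1·(0.256, 0.384) = (0.0064, -0.0064)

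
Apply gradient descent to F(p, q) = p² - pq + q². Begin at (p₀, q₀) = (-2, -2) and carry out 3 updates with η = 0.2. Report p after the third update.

∇F = (2p - q, -p + 2q)
Step 1: at (-2, -2), ∇F = (-2, -2) → (-2, -2) − 0.2·(-2, -2) = (-1.6, -1.6)
Step 2: at (-1.6, -1.6), ∇F = (-1.6, -1.6) → (-1.6, -1.6) − 0.2·(-1.6, -1.6) = (-1.28, -1.28)
Step 3: at (-1.28, -1.28), ∇F = (-1.28, -1.28) → (-1.28, -1.28) − 0.2·(-1.28, -1.28) = (-1.024, -1.024)
p = -1.024

-1.024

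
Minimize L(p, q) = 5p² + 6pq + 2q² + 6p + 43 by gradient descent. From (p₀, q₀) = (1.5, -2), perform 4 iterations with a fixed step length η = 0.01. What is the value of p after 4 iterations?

1.19254728

∇L = (10p + 6q + 6, 6p + 4q)
(p₁, q₁) = (1.5, -2) − 0.01·(9, 1) = (1.41, -2.01)
(p₂, q₂) = (1.41, -2.01) − 0.01·(8.04, 0.42) = (1.3296, -2.0142)
(p₃, q₃) = (1.3296, -2.0142) − 0.01·(7.2108, -0.0792) = (1.257492, -2.013408)
(p₄, q₄) = (1.257492, -2.013408) − 0.01·(6.494472, -0.50868) = (1.19254728, -2.0083212)
p = 1.19254728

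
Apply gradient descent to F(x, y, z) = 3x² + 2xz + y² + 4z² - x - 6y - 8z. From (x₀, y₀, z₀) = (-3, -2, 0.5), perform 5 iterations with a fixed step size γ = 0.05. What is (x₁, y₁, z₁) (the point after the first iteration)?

∇F = (6x + 2z - 1, 2y - 6, 2x + 8z - 8)
(x₁, y₁, z₁) = (-3, -2, 0.5) − 0.05·(-18, -10, -10) = (-2.1, -1.5, 1)

(-2.1, -1.5, 1)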